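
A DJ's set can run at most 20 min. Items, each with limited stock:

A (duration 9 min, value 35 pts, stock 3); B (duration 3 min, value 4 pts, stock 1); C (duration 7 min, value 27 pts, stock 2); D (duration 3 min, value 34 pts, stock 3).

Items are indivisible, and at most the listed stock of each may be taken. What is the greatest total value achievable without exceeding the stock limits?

137 pts

Top feasible selections:
- 1×A + 3×D: duration 18, value 137
- 1×B + 1×C + 3×D: duration 19, value 133
- 1×C + 3×D: duration 16, value 129
- 2×C + 2×D: duration 20, value 122
Best: 137 pts.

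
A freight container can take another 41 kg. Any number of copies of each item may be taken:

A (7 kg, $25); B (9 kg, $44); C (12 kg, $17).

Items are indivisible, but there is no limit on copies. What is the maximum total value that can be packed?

Best value-per-unit is B at 44/9; filling with it alone gives 4×44 = 176.
Optimal mix: 2×A + 3×B → weight 41, value 182.

$182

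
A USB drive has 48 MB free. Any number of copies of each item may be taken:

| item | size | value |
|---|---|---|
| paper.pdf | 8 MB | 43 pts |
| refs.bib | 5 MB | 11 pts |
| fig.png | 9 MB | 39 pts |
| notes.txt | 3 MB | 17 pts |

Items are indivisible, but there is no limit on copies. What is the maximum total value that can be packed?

Best value-per-unit is notes.txt at 17/3, and filling with it alone uses size 16×3=48. No mix of the others beats 16×17 = 272.

272 pts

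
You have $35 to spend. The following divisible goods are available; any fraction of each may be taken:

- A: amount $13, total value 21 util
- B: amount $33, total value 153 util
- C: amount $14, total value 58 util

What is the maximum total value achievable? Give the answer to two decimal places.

Take in order of value per unit:
- B (153/33 per unit): all 33 → value 153, running total 153.00
- C (58/14 per unit): 2 of 14 → value 2×58/14 = 8.2857, running total 161.29
Total 161.29.

161.29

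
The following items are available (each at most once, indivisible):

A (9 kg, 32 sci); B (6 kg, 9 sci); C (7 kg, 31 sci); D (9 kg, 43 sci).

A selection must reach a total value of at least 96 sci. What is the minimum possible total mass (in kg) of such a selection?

Subsets with value ≥ 96, sorted by total mass:
- A+C+D: mass 25, value 106
- A+B+C+D: mass 31, value 115
Minimum mass: 25 kg.

25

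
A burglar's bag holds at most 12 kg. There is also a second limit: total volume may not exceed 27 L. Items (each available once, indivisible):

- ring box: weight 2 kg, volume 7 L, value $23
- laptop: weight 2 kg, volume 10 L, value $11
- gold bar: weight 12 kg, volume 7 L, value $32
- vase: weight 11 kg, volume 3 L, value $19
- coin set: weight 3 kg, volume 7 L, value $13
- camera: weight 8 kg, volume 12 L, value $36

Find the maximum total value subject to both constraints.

$59

Feasible sets respecting both limits:
- ring box+camera: weight 10, volume 19, value 59
- coin set+camera: weight 11, volume 19, value 49
- ring box+laptop+coin set: weight 7, volume 24, value 47
Best: $59.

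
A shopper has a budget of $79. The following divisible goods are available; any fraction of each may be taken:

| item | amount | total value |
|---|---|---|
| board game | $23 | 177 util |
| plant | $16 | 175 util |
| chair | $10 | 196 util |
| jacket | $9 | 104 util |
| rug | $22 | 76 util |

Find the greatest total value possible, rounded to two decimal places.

Take in order of value per unit:
- chair (196/10 per unit): all 10 → value 196, running total 196.00
- jacket (104/9 per unit): all 9 → value 104, running total 300.00
- plant (175/16 per unit): all 16 → value 175, running total 475.00
- board game (177/23 per unit): all 23 → value 177, running total 652.00
- rug (76/22 per unit): 21 of 22 → value 21×76/22 = 72.5455, running total 724.55
Total 724.55.

724.55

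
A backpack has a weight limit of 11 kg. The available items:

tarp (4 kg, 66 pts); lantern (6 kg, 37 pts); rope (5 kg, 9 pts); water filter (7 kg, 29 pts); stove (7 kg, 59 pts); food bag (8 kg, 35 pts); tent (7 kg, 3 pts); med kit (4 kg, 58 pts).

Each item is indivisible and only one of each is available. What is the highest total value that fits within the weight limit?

This is a 0/1 knapsack; check combinations near the capacity.
- tarp+stove: weight 4+7=11, value 66+59=125
- tarp+med kit: weight 4+4=8, value 66+58=124
- stove+med kit: weight 7+4=11, value 59+58=117
- tarp+lantern: weight 4+6=10, value 66+37=103
- lantern+med kit: weight 6+4=10, value 37+58=95
Best: 125 pts.

125 pts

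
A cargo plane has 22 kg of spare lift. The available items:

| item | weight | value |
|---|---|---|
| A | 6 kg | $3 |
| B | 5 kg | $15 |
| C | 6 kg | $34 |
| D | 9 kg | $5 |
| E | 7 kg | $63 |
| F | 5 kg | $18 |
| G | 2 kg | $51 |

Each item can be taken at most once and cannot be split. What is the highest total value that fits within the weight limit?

Check high-value combinations within 22 kg:
- C+E+F+G: weight 6+7+5+2=20, value 34+63+18+51=166
- B+C+E+G: weight 5+6+7+2=20, value 15+34+63+51=163
- A+C+E+G: weight 6+6+7+2=21, value 3+34+63+51=151
- C+E+G: weight 6+7+2=15, value 34+63+51=148
Best: $166.

$166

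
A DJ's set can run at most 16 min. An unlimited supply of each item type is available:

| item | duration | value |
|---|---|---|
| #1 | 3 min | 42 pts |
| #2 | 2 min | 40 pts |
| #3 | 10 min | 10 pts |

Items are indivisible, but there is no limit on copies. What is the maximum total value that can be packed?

Best value-per-unit is #2 at 40/2, and filling with it alone uses duration 8×2=16. No mix of the others beats 8×40 = 320.

320 pts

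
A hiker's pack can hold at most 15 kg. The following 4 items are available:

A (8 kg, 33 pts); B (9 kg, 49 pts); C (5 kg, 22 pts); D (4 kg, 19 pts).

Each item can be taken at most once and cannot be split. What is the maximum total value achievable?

71 pts

Check high-value combinations within 15 kg:
- B+C: weight 9+5=14, value 49+22=71
- B+D: weight 9+4=13, value 49+19=68
- A+C: weight 8+5=13, value 33+22=55
Best: 71 pts.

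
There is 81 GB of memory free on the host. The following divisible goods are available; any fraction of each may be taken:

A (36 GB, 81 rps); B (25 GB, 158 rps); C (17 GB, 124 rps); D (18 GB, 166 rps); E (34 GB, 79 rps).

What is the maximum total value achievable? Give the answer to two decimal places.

Take in order of value per unit:
- D (166/18 per unit): all 18 → value 166, running total 166.00
- C (124/17 per unit): all 17 → value 124, running total 290.00
- B (158/25 per unit): all 25 → value 158, running total 448.00
- E (79/34 per unit): 21 of 34 → value 21×79/34 = 48.7941, running total 496.79
Total 496.79.

496.79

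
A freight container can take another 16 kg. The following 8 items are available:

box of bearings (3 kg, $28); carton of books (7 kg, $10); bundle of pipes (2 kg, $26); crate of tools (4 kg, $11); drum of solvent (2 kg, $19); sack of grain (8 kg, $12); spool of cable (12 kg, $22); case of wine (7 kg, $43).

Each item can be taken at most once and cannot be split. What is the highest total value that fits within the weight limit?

This is a 0/1 knapsack; check combinations near the capacity.
- box of bearings+bundle of pipes+drum of solvent+case of wine: weight 3+2+2+7=14, value 28+26+19+43=116
- box of bearings+bundle of pipes+crate of tools+case of wine: weight 3+2+4+7=16, value 28+26+11+43=108
- box of bearings+crate of tools+drum of solvent+case of wine: weight 3+4+2+7=16, value 28+11+19+43=101
- bundle of pipes+crate of tools+drum of solvent+case of wine: weight 2+4+2+7=15, value 26+11+19+43=99
Best: $116.

$116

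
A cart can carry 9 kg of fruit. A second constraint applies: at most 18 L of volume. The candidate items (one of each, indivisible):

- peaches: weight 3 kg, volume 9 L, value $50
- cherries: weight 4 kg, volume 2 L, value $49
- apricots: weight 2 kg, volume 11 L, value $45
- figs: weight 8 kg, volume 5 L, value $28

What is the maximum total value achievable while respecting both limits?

Feasible sets respecting both limits:
- peaches+cherries: weight 7, volume 11, value 99
- cherries+apricots: weight 6, volume 13, value 94
- peaches: weight 3, volume 9, value 50
Best: $99.

$99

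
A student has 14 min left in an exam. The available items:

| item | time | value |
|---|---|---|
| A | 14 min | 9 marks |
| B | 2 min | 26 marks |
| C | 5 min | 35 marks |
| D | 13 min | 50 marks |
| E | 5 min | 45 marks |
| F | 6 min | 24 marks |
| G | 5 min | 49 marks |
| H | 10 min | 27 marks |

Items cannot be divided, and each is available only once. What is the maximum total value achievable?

120 marks

This is a 0/1 knapsack; check combinations near the capacity.
- B+E+G: time 2+5+5=12, value 26+45+49=120
- B+C+G: time 2+5+5=12, value 26+35+49=110
- B+C+E: time 2+5+5=12, value 26+35+45=106
- B+F+G: time 2+6+5=13, value 26+24+49=99
- B+E+F: time 2+5+6=13, value 26+45+24=95
Best: 120 marks.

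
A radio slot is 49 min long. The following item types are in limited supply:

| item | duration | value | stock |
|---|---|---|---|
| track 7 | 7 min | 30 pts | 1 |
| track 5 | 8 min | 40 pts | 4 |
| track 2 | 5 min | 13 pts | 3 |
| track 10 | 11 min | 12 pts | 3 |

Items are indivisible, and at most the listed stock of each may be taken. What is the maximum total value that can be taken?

216 pts

Best selections within duration 49 and stock limits:
- 1×track 7 + 4×track 5 + 2×track 2: duration 49, value 216
- 1×track 7 + 4×track 5 + 1×track 2: duration 44, value 203
Best: 216 pts.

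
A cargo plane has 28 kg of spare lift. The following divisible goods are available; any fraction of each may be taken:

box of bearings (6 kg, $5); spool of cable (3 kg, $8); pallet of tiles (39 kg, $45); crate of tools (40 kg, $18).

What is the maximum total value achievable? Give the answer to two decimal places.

Take in order of value per unit:
- spool of cable (8/3 per unit): all 3 → value 8, running total 8.00
- pallet of tiles (45/39 per unit): 25 of 39 → value 25×45/39 = 28.8462, running total 36.85
Total 36.85.

36.85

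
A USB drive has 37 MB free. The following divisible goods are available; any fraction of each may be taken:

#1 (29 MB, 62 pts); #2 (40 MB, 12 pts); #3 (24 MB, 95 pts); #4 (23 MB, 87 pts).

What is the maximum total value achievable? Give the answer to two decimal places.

Take in order of value per unit:
- #3 (95/24 per unit): all 24 → value 95, running total 95.00
- #4 (87/23 per unit): 13 of 23 → value 13×87/23 = 49.1739, running total 144.17
Total 144.17.

144.17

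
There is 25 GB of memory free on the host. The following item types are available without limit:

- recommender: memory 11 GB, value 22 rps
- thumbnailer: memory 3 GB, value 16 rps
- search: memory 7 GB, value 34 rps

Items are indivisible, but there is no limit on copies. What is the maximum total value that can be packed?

130 rps

Best value-per-unit is thumbnailer at 16/3; filling with it alone gives 8×16 = 128.
Optimal mix: 6×thumbnailer + 1×search → memory 25, value 130.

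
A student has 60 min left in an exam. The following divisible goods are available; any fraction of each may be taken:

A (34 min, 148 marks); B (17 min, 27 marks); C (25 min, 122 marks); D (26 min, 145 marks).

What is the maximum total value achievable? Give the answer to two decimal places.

Take in order of value per unit:
- D (145/26 per unit): all 26 → value 145, running total 145.00
- C (122/25 per unit): all 25 → value 122, running total 267.00
- A (148/34 per unit): 9 of 34 → value 9×148/34 = 39.1765, running total 306.18
Total 306.18.

306.18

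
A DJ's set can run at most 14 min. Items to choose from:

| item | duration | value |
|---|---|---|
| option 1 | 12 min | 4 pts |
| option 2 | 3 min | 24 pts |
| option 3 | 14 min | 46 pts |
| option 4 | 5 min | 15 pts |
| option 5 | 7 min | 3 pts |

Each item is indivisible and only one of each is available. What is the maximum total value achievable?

Check high-value combinations within 14 min:
- option 3: duration 14, value 46
- option 2+option 4: duration 3+5=8, value 24+15=39
- option 2+option 5: duration 3+7=10, value 24+3=27
Best: 46 pts.

46 pts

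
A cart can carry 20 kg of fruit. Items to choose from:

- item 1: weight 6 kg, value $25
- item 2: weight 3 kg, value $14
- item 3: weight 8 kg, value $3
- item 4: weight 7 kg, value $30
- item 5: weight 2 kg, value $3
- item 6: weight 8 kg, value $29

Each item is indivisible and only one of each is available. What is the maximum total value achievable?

Check high-value combinations within 20 kg:
- item 2+item 4+item 5+item 6: weight 3+7+2+8=20, value 14+30+3+29=76
- item 2+item 4+item 6: weight 3+7+8=18, value 14+30+29=73
- item 1+item 2+item 4+item 5: weight 6+3+7+2=18, value 25+14+30+3=72
Best: $76.

$76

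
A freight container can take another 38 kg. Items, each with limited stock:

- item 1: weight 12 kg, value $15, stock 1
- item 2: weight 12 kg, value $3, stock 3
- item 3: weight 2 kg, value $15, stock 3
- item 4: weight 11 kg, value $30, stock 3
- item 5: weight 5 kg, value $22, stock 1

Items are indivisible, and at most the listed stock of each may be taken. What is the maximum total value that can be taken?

$127

Best selections within weight 38 and stock limits:
- 3×item 3 + 2×item 4 + 1×item 5: weight 33, value 127
- 2×item 3 + 3×item 4: weight 37, value 120
Best: $127.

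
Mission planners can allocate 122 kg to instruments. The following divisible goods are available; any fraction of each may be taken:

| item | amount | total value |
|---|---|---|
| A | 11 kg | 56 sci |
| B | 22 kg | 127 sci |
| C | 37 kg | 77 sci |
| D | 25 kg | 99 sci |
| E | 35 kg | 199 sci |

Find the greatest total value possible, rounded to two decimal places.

541.35

Take in order of value per unit:
- B (127/22 per unit): all 22 → value 127, running total 127.00
- E (199/35 per unit): all 35 → value 199, running total 326.00
- A (56/11 per unit): all 11 → value 56, running total 382.00
- D (99/25 per unit): all 25 → value 99, running total 481.00
- C (77/37 per unit): 29 of 37 → value 29×77/37 = 60.3514, running total 541.35
Total 541.35.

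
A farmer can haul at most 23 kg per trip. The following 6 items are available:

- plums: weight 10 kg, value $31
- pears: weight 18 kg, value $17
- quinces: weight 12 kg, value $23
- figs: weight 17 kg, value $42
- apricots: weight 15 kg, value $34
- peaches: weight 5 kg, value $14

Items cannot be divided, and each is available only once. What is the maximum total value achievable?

Check high-value combinations within 23 kg:
- figs+peaches: weight 17+5=22, value 42+14=56
- plums+quinces: weight 10+12=22, value 31+23=54
- apricots+peaches: weight 15+5=20, value 34+14=48
- plums+peaches: weight 10+5=15, value 31+14=45
- figs: weight 17, value 42
Best: $56.

$56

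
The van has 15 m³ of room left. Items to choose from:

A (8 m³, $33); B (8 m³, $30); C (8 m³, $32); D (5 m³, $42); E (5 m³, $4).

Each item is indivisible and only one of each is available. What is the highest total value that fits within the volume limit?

$75

Check high-value combinations within 15 m³:
- A+D: volume 8+5=13, value 33+42=75
- C+D: volume 8+5=13, value 32+42=74
- B+D: volume 8+5=13, value 30+42=72
- D+E: volume 5+5=10, value 42+4=46
- D: volume 5, value 42
Best: $75.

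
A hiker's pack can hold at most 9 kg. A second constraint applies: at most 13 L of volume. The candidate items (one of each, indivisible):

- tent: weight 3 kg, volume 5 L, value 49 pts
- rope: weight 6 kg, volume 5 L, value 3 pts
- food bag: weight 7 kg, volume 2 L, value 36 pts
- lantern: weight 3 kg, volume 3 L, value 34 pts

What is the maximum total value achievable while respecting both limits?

Feasible sets respecting both limits:
- tent+lantern: weight 6, volume 8, value 83
- tent+rope: weight 9, volume 10, value 52
- tent: weight 3, volume 5, value 49
- rope+lantern: weight 9, volume 8, value 37
Best: 83 pts.

83 pts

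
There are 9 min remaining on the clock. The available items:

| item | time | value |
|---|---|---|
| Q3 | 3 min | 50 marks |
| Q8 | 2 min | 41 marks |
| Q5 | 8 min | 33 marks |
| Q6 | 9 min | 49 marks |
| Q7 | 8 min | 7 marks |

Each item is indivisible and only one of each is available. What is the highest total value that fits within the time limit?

Check high-value combinations within 9 min:
- Q3+Q8: time 3+2=5, value 50+41=91
- Q3: time 3, value 50
- Q6: time 9, value 49
Best: 91 marks.

91 marks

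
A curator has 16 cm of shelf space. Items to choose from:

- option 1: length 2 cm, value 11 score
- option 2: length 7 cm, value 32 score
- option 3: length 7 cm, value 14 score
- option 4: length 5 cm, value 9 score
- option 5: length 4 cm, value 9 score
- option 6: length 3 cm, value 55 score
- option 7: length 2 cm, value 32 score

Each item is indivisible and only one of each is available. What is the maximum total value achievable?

130 score

This is a 0/1 knapsack; check combinations near the capacity.
- option 1+option 2+option 6+option 7: length 2+7+3+2=14, value 11+32+55+32=130
- option 2+option 5+option 6+option 7: length 7+4+3+2=16, value 32+9+55+32=128
- option 2+option 6+option 7: length 7+3+2=12, value 32+55+32=119
- option 1+option 4+option 5+option 6+option 7: length 2+5+4+3+2=16, value 11+9+9+55+32=116
Best: 130 score.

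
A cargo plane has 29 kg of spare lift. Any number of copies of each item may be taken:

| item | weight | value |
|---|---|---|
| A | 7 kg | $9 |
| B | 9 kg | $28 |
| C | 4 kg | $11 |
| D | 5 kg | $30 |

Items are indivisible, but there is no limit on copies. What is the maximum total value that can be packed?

$161

Best value-per-unit is D at 30/5; filling with it alone gives 5×30 = 150.
Optimal mix: 1×C + 5×D → weight 29, value 161.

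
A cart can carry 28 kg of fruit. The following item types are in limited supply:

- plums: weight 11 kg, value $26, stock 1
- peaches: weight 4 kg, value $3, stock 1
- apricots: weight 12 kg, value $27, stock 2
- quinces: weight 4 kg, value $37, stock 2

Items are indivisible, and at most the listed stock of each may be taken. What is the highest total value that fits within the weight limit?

Top feasible selections:
- 1×peaches + 1×apricots + 2×quinces: weight 24, value 104
- 1×plums + 1×peaches + 2×quinces: weight 23, value 103
- 1×apricots + 2×quinces: weight 20, value 101
Best: $104.

$104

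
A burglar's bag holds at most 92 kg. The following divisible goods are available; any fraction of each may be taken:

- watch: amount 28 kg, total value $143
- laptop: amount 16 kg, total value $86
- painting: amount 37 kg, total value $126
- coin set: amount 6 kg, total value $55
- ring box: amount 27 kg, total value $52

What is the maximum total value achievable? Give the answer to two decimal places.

Take in order of value per unit:
- coin set (55/6 per unit): all 6 → value 55, running total 55.00
- laptop (86/16 per unit): all 16 → value 86, running total 141.00
- watch (143/28 per unit): all 28 → value 143, running total 284.00
- painting (126/37 per unit): all 37 → value 126, running total 410.00
- ring box (52/27 per unit): 5 of 27 → value 5×52/27 = 9.6296, running total 419.63
Total 419.63.

419.63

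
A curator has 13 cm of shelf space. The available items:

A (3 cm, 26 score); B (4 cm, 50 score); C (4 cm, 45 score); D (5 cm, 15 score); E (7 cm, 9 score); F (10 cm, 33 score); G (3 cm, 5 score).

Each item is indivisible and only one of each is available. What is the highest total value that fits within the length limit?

Check high-value combinations within 13 cm:
- A+B+C: length 3+4+4=11, value 26+50+45=121
- B+C+D: length 4+4+5=13, value 50+45+15=110
- B+C+G: length 4+4+3=11, value 50+45+5=100
Best: 121 score.

121 score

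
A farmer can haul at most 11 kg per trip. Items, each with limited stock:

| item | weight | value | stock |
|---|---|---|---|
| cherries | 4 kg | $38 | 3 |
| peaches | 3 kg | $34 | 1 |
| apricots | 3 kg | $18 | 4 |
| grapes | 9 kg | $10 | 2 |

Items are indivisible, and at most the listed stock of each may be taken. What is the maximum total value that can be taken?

Best selections within weight 11 and stock limits:
- 2×cherries + 1×peaches: weight 11, value 110
- 2×cherries + 1×apricots: weight 11, value 94
- 1×cherries + 1×peaches + 1×apricots: weight 10, value 90
Best: $110.

$110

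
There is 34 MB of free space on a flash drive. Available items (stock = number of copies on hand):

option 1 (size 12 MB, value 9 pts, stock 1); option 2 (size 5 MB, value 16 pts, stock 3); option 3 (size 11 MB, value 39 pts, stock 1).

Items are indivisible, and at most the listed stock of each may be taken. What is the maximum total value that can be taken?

87 pts

Best selections within size 34 and stock limits:
- 3×option 2 + 1×option 3: size 26, value 87
- 1×option 1 + 2×option 2 + 1×option 3: size 33, value 80
Best: 87 pts.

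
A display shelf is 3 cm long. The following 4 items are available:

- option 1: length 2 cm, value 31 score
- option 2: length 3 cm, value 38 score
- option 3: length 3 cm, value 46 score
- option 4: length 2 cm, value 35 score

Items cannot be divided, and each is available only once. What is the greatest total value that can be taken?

46 score

This is a 0/1 knapsack; check combinations near the capacity.
- option 3: length 3, value 46
- option 2: length 3, value 38
- option 4: length 2, value 35
- option 1: length 2, value 31
Best: 46 score.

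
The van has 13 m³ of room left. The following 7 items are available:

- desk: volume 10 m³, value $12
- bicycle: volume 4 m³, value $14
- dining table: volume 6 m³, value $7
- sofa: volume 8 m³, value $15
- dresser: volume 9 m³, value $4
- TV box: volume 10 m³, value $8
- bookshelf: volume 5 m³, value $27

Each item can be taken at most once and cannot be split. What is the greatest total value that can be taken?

$42

Check high-value combinations within 13 m³:
- sofa+bookshelf: volume 8+5=13, value 15+27=42
- bicycle+bookshelf: volume 4+5=9, value 14+27=41
- dining table+bookshelf: volume 6+5=11, value 7+27=34
- bicycle+sofa: volume 4+8=12, value 14+15=29
Best: $42.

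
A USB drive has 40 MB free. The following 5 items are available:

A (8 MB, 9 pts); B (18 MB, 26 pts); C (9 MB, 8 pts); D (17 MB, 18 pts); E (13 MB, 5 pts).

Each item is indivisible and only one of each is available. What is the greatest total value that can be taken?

44 pts

Check high-value combinations within 40 MB:
- B+D: size 18+17=35, value 26+18=44
- A+B+C: size 8+18+9=35, value 9+26+8=43
- A+B+E: size 8+18+13=39, value 9+26+5=40
- B+C+E: size 18+9+13=40, value 26+8+5=39
- A+B: size 8+18=26, value 9+26=35
Best: 44 pts.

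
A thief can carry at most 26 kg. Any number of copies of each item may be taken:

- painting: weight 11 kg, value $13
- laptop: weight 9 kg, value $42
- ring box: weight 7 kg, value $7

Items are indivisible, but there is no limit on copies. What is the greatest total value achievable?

Best value-per-unit is laptop at 42/9; filling with it alone gives 2×42 = 84.
Optimal mix: 2×laptop + 1×ring box → weight 25, value 91.

$91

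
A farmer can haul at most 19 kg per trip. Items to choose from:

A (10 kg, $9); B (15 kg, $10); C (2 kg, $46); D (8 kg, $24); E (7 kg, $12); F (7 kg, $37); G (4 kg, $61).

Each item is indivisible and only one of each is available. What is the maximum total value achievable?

This is a 0/1 knapsack; check combinations near the capacity.
- C+F+G: weight 2+7+4=13, value 46+37+61=144
- C+D+G: weight 2+8+4=14, value 46+24+61=131
- D+F+G: weight 8+7+4=19, value 24+37+61=122
- C+E+G: weight 2+7+4=13, value 46+12+61=119
- A+C+G: weight 10+2+4=16, value 9+46+61=116
Best: $144.

$144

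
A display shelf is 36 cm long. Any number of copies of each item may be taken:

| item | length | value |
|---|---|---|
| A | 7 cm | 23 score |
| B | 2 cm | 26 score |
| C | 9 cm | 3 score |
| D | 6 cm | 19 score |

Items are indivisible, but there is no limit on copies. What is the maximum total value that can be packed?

468 score

Best value-per-unit is B at 26/2, and filling with it alone uses length 18×2=36. No mix of the others beats 18×26 = 468.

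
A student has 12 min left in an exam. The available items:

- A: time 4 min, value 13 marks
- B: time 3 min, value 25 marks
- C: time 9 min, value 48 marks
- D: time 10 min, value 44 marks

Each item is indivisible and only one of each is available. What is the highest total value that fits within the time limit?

Check high-value combinations within 12 min:
- B+C: time 3+9=12, value 25+48=73
- C: time 9, value 48
- D: time 10, value 44
- A+B: time 4+3=7, value 13+25=38
Best: 73 marks.

73 marks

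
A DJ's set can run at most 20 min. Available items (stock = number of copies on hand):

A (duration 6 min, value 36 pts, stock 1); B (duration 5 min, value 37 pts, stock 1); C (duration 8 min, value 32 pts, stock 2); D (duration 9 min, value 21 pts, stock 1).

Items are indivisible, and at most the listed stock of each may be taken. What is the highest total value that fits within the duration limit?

105 pts

Top feasible selections:
- 1×A + 1×B + 1×C: duration 19, value 105
- 1×A + 1×B + 1×D: duration 20, value 94
- 1×A + 1×B: duration 11, value 73
Best: 105 pts.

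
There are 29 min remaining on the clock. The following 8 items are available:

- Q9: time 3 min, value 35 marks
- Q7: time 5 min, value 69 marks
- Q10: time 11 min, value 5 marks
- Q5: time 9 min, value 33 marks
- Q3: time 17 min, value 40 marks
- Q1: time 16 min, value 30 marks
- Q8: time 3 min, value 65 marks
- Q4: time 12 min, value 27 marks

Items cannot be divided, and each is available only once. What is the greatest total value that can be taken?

209 marks

Check high-value combinations within 29 min:
- Q9+Q7+Q3+Q8: time 3+5+17+3=28, value 35+69+40+65=209
- Q9+Q7+Q5+Q8: time 3+5+9+3=20, value 35+69+33+65=202
- Q9+Q7+Q1+Q8: time 3+5+16+3=27, value 35+69+30+65=199
Best: 209 marks.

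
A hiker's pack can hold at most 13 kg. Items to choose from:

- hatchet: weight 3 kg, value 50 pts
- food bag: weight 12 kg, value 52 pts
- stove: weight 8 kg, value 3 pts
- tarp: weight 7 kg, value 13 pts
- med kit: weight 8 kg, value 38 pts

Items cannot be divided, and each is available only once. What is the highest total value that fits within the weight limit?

Check high-value combinations within 13 kg:
- hatchet+med kit: weight 3+8=11, value 50+38=88
- hatchet+tarp: weight 3+7=10, value 50+13=63
- hatchet+stove: weight 3+8=11, value 50+3=53
Best: 88 pts.

88 pts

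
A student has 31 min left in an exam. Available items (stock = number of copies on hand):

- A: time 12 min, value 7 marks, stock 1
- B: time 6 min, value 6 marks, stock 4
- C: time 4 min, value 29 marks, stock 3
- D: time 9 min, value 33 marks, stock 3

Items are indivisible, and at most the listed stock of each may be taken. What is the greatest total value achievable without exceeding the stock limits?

Top feasible selections:
- 3×C + 2×D: time 30, value 153
- 1×C + 3×D: time 31, value 128
Best: 153 marks.

153 marks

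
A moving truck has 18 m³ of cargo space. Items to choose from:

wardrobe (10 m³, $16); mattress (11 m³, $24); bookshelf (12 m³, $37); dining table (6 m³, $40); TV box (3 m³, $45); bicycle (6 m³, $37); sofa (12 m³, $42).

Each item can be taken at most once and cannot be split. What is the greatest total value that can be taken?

$122

Check high-value combinations within 18 m³:
- dining table+TV box+bicycle: volume 6+3+6=15, value 40+45+37=122
- TV box+sofa: volume 3+12=15, value 45+42=87
- dining table+TV box: volume 6+3=9, value 40+45=85
Best: $122.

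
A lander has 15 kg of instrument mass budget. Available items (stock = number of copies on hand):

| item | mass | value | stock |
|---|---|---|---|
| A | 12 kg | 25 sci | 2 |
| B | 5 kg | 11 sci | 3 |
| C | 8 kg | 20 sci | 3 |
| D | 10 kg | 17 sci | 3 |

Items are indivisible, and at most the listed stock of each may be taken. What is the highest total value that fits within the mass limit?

33 sci

Best selections within mass 15 and stock limits:
- 3×B: mass 15, value 33
- 1×B + 1×C: mass 13, value 31
Best: 33 sci.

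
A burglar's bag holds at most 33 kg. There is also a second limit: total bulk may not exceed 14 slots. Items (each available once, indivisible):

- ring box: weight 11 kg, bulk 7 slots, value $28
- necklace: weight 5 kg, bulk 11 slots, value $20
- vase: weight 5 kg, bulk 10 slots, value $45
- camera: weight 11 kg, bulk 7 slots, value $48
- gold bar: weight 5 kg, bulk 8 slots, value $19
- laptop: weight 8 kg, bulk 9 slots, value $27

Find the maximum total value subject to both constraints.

$76

Feasible sets respecting both limits:
- ring box+camera: weight 22, bulk 14, value 76
- camera: weight 11, bulk 7, value 48
- vase: weight 5, bulk 10, value 45
Best: $76.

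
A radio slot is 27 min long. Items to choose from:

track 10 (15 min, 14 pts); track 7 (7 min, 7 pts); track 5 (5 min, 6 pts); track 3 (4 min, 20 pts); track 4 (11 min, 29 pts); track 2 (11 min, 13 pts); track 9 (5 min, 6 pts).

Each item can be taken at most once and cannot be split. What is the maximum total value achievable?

Check high-value combinations within 27 min:
- track 3+track 4+track 2: duration 4+11+11=26, value 20+29+13=62
- track 7+track 5+track 3+track 4: duration 7+5+4+11=27, value 7+6+20+29=62
- track 7+track 3+track 4+track 9: duration 7+4+11+5=27, value 7+20+29+6=62
Best: 62 pts.

62 pts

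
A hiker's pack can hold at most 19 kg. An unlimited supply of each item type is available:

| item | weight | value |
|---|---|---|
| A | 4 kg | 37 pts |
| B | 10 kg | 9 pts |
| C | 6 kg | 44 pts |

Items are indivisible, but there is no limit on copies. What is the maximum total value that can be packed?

Best value-per-unit is A at 37/4; filling with it alone gives 4×37 = 148.
Optimal mix: 3×A + 1×C → weight 18, value 155.

155 pts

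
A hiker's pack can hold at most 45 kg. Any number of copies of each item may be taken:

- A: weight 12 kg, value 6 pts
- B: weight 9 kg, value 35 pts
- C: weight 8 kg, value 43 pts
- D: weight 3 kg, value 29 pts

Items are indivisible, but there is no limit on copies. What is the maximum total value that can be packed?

Best value-per-unit is D at 29/3, and filling with it alone uses weight 15×3=45. No mix of the others beats 15×29 = 435.

435 pts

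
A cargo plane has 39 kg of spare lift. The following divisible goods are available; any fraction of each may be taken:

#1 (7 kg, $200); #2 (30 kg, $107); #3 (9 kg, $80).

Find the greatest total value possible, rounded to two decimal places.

Take in order of value per unit:
- #1 (200/7 per unit): all 7 → value 200, running total 200.00
- #3 (80/9 per unit): all 9 → value 80, running total 280.00
- #2 (107/30 per unit): 23 of 30 → value 23×107/30 = 82.0333, running total 362.03
Total 362.03.

362.03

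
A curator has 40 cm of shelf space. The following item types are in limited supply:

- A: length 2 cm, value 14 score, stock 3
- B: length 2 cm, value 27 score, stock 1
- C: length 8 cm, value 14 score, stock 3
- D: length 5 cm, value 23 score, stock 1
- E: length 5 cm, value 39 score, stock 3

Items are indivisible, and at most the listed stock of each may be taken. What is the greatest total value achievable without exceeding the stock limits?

223 score

Top feasible selections:
- 3×A + 1×B + 1×C + 1×D + 3×E: length 36, value 223
- 3×A + 1×B + 2×C + 3×E: length 39, value 214
- 3×A + 1×B + 1×D + 3×E: length 28, value 209
- 2×A + 1×B + 1×C + 1×D + 3×E: length 34, value 209
Best: 223 score.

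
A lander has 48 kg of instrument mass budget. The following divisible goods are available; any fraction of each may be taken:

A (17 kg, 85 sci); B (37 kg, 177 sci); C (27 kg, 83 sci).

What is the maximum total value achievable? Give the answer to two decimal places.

233.30

Take in order of value per unit:
- A (85/17 per unit): all 17 → value 85, running total 85.00
- B (177/37 per unit): 31 of 37 → value 31×177/37 = 148.2973, running total 233.30
Total 233.30.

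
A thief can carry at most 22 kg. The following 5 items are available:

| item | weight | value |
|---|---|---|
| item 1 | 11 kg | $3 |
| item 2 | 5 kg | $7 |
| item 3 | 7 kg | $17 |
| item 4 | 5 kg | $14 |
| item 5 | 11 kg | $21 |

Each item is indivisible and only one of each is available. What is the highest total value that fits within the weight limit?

$42

Check high-value combinations within 22 kg:
- item 2+item 4+item 5: weight 5+5+11=21, value 7+14+21=42
- item 2+item 3+item 4: weight 5+7+5=17, value 7+17+14=38
- item 3+item 5: weight 7+11=18, value 17+21=38
- item 4+item 5: weight 5+11=16, value 14+21=35
- item 3+item 4: weight 7+5=12, value 17+14=31
Best: $42.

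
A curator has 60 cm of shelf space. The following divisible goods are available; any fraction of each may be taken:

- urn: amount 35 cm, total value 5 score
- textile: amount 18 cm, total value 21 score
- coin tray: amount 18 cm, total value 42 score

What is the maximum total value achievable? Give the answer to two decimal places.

Take in order of value per unit:
- coin tray (42/18 per unit): all 18 → value 42, running total 42.00
- textile (21/18 per unit): all 18 → value 21, running total 63.00
- urn (5/35 per unit): 24 of 35 → value 24×5/35 = 3.4286, running total 66.43
Total 66.43.

66.43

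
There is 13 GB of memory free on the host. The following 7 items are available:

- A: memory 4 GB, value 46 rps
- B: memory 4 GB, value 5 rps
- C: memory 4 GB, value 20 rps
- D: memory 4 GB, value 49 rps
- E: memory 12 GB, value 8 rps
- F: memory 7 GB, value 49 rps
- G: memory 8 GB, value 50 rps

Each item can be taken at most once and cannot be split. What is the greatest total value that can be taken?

115 rps

This is a 0/1 knapsack; check combinations near the capacity.
- A+C+D: memory 4+4+4=12, value 46+20+49=115
- A+B+D: memory 4+4+4=12, value 46+5+49=100
- D+G: memory 4+8=12, value 49+50=99
Best: 115 rps.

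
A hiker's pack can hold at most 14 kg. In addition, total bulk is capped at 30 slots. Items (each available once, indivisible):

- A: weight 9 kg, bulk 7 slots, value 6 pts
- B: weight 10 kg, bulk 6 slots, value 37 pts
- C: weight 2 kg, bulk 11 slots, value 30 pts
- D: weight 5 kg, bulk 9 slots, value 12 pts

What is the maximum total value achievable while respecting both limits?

Feasible sets respecting both limits:
- B+C: weight 12, bulk 17, value 67
- C+D: weight 7, bulk 20, value 42
- B: weight 10, bulk 6, value 37
Best: 67 pts.

67 pts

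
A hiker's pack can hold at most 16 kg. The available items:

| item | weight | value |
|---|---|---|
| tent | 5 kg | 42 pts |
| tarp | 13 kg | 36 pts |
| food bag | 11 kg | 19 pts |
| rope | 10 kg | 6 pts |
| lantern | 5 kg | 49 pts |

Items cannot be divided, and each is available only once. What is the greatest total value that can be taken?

Check high-value combinations within 16 kg:
- tent+lantern: weight 5+5=10, value 42+49=91
- food bag+lantern: weight 11+5=16, value 19+49=68
- tent+food bag: weight 5+11=16, value 42+19=61
Best: 91 pts.

91 pts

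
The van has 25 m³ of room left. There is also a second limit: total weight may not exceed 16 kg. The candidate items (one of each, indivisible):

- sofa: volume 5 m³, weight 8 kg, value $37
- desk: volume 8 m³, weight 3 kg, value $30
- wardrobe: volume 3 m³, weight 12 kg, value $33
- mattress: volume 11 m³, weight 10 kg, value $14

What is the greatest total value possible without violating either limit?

$67

Feasible sets respecting both limits:
- sofa+desk: volume 13, weight 11, value 67
- desk+wardrobe: volume 11, weight 15, value 63
- desk+mattress: volume 19, weight 13, value 44
- sofa: volume 5, weight 8, value 37
Best: $67.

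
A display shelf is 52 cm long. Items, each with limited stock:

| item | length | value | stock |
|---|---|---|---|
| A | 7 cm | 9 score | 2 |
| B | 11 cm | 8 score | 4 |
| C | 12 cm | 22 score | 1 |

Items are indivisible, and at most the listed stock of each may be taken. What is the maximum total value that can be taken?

56 score

Top feasible selections:
- 2×A + 2×B + 1×C: length 48, value 56
- 1×A + 3×B + 1×C: length 52, value 55
- 2×A + 1×B + 1×C: length 37, value 48
Best: 56 score.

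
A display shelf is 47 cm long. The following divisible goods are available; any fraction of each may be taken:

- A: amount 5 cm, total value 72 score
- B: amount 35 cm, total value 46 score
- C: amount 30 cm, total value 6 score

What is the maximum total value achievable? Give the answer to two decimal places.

119.40

Take in order of value per unit:
- A (72/5 per unit): all 5 → value 72, running total 72.00
- B (46/35 per unit): all 35 → value 46, running total 118.00
- C (6/30 per unit): 7 of 30 → value 7×6/30 = 1.4000, running total 119.40
Total 119.40.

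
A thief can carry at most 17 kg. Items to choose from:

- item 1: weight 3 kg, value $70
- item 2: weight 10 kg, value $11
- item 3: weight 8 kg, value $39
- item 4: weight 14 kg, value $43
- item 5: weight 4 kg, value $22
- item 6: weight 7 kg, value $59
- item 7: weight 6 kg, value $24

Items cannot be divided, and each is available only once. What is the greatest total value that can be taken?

Check high-value combinations within 17 kg:
- item 1+item 6+item 7: weight 3+7+6=16, value 70+59+24=153
- item 1+item 5+item 6: weight 3+4+7=14, value 70+22+59=151
- item 1+item 3+item 7: weight 3+8+6=17, value 70+39+24=133
Best: $153.

$153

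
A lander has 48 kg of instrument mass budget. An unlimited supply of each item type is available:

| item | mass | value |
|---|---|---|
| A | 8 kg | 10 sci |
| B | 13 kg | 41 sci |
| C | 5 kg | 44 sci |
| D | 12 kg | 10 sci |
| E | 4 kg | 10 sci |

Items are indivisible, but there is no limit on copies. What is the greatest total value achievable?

Best value-per-unit is C at 44/5, and filling with it alone uses mass 9×5=45. No mix of the others beats 9×44 = 396.

396 sci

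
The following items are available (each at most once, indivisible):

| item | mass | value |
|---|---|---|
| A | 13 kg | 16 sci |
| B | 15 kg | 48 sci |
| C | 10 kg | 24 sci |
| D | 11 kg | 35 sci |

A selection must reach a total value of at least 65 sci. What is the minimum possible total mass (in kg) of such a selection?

Subsets with value ≥ 65, sorted by total mass:
- B+C: mass 25, value 72
- B+D: mass 26, value 83
- A+C+D: mass 34, value 75
Minimum mass: 25 kg.

25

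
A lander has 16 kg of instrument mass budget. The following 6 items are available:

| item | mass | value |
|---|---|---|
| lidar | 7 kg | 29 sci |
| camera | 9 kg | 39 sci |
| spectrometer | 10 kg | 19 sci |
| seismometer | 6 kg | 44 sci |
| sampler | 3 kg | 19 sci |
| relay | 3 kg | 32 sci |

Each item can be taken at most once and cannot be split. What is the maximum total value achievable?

105 sci

This is a 0/1 knapsack; check combinations near the capacity.
- lidar+seismometer+relay: mass 7+6+3=16, value 29+44+32=105
- seismometer+sampler+relay: mass 6+3+3=12, value 44+19+32=95
- lidar+seismometer+sampler: mass 7+6+3=16, value 29+44+19=92
Best: 105 sci.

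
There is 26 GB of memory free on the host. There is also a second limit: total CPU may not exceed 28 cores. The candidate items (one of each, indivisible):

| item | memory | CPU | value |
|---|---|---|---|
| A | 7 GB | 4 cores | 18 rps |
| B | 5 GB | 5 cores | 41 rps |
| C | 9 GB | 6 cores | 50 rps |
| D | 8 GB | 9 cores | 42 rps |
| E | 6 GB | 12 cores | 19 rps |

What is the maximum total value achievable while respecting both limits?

Feasible sets respecting both limits:
- B+C+D: memory 22, CPU 20, value 133
- C+D+E: memory 23, CPU 27, value 111
- A+C+D: memory 24, CPU 19, value 110
Best: 133 rps.

133 rps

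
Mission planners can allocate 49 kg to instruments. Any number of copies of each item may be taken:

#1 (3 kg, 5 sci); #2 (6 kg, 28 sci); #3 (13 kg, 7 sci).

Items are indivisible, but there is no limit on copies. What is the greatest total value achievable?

224 sci

Best value-per-unit is #2 at 28/6, and filling with it alone uses mass 8×6=48. No mix of the others beats 8×28 = 224.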